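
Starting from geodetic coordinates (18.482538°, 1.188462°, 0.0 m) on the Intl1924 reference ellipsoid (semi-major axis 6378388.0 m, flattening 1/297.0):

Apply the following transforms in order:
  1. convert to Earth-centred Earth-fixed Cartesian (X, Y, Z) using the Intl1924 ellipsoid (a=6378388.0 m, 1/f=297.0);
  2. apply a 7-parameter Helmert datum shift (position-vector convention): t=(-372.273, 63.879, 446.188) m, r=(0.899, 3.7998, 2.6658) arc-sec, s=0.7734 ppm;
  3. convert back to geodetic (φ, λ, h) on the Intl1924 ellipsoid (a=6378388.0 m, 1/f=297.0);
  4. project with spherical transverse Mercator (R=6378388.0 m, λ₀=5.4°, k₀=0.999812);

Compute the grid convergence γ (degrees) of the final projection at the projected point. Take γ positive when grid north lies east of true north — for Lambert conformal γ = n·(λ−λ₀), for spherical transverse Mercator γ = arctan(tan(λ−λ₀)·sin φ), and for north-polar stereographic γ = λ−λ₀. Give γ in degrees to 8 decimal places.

start: φ=18.482538°, λ=1.188462°, h=0.000 m
→ ECEF (a=6378388.000, f=1/297.0): X=6050135.5642, Y=125513.3917, Z=2009133.8923
→ Helmert 7p (PV): X=6049803.3604, Y=125646.8040, Z=2009470.7259
→ geod (Bowring, a=6378388.000): φ=18.48636758°, λ=1.18979020°, h=-205.5795 m
→ into tm (λ₀=5.4°): φ=18.48636758°, λ−λ₀=-4.21020980°
convergence γ = -1.33713433°

-1.33713433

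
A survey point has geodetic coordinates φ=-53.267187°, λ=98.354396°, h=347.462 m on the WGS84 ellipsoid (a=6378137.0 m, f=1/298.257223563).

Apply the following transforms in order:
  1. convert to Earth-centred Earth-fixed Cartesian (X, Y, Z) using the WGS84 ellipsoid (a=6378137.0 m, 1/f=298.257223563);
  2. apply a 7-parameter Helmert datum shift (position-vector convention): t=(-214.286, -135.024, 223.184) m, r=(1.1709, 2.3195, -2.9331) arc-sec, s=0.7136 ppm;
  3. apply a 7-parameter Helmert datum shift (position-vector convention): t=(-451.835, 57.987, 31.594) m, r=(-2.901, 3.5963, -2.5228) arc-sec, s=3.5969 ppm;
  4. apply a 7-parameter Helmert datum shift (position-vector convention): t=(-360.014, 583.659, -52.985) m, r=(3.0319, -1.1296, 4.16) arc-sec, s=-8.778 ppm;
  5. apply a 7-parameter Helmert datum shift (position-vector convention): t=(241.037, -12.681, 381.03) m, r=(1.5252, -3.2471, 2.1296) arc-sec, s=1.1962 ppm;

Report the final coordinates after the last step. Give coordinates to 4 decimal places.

X=-556315.8650 m, Y=3783077.9810 m, Z=-5088006.0130 m

start: φ=-53.267187°, λ=98.354396°, h=347.462 m
→ ECEF (a=6378137.000, f=1/298.257223563): X=-555479.3239, Y=3782528.9400, Z=-5088661.4545
→ Helmert 7p (PV): X=-555697.4417, Y=3782433.4009, Z=-5088414.1830
→ Helmert 7p (PV): X=-556193.7315, Y=3782440.2236, Z=-5088444.4008
→ Helmert 7p (PV): X=-556597.2813, Y=3783054.2577, Z=-5088400.1675
→ Helmert 7p (PV): X=-556315.8650, Y=3783077.9810, Z=-5088006.0130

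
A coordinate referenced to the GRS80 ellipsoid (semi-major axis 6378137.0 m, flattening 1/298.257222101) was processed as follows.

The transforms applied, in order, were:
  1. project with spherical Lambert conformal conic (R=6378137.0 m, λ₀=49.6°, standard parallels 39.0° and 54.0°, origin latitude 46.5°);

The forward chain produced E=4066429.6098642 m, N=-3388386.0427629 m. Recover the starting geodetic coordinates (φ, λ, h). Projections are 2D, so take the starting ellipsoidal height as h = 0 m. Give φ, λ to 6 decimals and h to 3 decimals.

start: E=4066429.6099, N=-3388386.0428 m
→ lcc⁻¹: φ=10.45679300°, λ=81.84312900°

φ=10.456793°, λ=81.843129°, h=0.000 m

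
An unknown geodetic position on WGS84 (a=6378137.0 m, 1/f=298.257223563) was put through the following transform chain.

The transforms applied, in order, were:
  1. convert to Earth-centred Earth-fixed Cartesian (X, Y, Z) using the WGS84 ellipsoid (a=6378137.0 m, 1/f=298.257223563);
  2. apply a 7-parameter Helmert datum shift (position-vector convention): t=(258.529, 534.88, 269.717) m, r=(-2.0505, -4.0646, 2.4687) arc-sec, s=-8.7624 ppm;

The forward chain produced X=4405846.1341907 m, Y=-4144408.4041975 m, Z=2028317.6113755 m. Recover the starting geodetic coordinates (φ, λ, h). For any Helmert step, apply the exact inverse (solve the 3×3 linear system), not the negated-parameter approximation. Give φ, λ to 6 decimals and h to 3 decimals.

start: X=4405846.1342, Y=-4144408.4042, Z=2028317.6114 m
→ Helmert⁻¹: X=4405616.5606, Y=-4145052.4931, Z=2027937.6428
→ geod (Bowring, a=6378137.000): φ=18.64991700°, λ=-43.25456900°, h=3958.8640 m

φ=18.649917°, λ=-43.254569°, h=3958.864 m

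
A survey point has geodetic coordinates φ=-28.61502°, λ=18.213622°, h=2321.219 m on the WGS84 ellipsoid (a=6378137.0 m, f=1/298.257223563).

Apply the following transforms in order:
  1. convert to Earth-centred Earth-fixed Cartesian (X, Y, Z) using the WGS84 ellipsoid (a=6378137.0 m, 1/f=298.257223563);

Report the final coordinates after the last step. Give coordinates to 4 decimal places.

X=5324591.5127 m, Y=1752039.4827 m, Z=-3037625.1034 m

start: φ=-28.615020°, λ=18.213622°, h=2321.219 m
→ ECEF (a=6378137.000, f=1/298.257223563): X=5324591.5127, Y=1752039.4827, Z=-3037625.1034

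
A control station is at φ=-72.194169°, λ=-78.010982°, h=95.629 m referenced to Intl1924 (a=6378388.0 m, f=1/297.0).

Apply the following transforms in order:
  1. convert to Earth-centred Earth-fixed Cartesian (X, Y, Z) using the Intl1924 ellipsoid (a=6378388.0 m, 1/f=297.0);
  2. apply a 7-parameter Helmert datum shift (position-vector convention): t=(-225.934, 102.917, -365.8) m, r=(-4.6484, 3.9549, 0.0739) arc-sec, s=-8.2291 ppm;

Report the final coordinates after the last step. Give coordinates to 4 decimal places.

X=406059.6874 m, Y=-1913803.0593 m, Z=-6050862.3064 m

start: φ=-72.194169°, λ=-78.010982°, h=95.629 m
→ ECEF (a=6378388.000, f=1/297.0): X=406404.2923, Y=-1913785.5154, Z=-6050581.6338
→ Helmert 7p (PV): X=406059.6874, Y=-1913803.0593, Z=-6050862.3064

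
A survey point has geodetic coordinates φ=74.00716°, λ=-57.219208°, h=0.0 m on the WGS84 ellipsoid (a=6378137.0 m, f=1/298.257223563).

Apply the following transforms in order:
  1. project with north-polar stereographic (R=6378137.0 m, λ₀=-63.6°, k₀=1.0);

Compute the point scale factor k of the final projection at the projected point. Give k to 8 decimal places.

start: φ=74.007160°, λ=-57.219208°, h=0.000 m
→ into stereo (λ₀=-63.6°): φ=74.00716000°, λ−λ₀=6.38079200°
scale k = 1.01973382

1.01973382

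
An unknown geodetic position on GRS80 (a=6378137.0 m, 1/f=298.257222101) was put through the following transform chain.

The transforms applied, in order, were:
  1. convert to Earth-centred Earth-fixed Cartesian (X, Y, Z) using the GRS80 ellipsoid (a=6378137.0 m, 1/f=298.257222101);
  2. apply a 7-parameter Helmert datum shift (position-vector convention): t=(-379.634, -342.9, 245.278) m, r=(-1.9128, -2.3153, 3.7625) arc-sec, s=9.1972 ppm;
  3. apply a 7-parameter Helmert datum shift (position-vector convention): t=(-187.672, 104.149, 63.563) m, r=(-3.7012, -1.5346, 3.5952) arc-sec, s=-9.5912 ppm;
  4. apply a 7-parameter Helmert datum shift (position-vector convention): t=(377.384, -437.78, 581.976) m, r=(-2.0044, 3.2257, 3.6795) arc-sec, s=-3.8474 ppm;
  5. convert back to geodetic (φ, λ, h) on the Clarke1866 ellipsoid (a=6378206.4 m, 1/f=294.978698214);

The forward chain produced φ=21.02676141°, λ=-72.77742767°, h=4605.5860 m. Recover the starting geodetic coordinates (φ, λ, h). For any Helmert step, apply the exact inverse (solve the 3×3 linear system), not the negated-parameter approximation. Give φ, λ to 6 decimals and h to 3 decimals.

φ=21.017648°, λ=-72.777000°, h=3800.719 m

start: φ=21.026761°, λ=-72.777428°, h=4605.586 m
→ ECEF (a=6378206.400, f=1/294.978698214): X=1764779.7793, Y=-5693141.4978, Z=2275678.9911
→ Helmert⁻¹: X=1764272.0527, Y=-5692779.2007, Z=2275078.0390
→ Helmert⁻¹: X=1764394.3442, Y=-5693009.5262, Z=2274921.0144
→ Helmert⁻¹: X=1764679.4387, Y=-5692667.5532, Z=2274582.2165
→ geod (Bowring, a=6378137.000): φ=21.01764800°, λ=-72.77700000°, h=3800.7190 m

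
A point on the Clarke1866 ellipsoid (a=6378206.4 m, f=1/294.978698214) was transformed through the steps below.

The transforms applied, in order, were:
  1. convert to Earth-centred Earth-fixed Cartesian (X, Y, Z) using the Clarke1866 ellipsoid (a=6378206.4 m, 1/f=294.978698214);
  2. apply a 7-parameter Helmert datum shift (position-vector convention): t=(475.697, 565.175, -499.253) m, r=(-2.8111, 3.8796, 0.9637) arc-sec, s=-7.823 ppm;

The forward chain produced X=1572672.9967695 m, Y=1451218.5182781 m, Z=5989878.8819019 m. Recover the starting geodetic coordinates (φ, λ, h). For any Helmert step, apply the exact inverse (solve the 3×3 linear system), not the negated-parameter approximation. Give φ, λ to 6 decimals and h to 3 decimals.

start: X=1572672.9968, Y=1451218.5183, Z=5989878.8819 m
→ Helmert⁻¹: X=1572103.7026, Y=1450575.7050, Z=5990474.3367
→ geod (Bowring, a=6378206.400): φ=70.47220300°, λ=42.69764100°, h=1914.5100 m

φ=70.472203°, λ=42.697641°, h=1914.510 m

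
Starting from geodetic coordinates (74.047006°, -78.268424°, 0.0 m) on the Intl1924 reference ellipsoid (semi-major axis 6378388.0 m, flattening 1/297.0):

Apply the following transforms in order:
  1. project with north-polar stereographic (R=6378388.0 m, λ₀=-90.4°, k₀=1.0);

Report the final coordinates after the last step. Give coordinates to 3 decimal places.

start: φ=74.047006°, λ=-78.268424°, h=0.000 m
→ stereo (R=6378388.0, λ₀=-90.4°): E=375658.8621, N=-1747592.5128

E=375658.862 m, N=-1747592.513 m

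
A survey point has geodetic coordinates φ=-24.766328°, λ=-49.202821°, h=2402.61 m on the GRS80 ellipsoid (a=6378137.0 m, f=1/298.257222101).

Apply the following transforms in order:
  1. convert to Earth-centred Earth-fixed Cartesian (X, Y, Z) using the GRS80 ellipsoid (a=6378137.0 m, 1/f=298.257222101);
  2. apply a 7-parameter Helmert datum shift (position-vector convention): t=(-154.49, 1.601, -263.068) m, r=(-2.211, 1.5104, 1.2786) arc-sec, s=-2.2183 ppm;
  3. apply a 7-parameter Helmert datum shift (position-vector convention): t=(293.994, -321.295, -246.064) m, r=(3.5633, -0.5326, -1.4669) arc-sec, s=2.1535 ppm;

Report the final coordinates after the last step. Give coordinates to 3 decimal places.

start: φ=-24.766328°, λ=-49.202821°, h=2402.610 m
→ ECEF (a=6378137.000, f=1/298.257222101): X=3787720.0037, Y=-4388552.6739, Z=-2656599.7430
→ Helmert 7p (PV): X=3787564.8619, Y=-4388546.3350, Z=-2656837.6121
→ Helmert 7p (PV): X=3787842.6625, Y=-4388858.1190, Z=-2657155.4315

X=3787842.663 m, Y=-4388858.119 m, Z=-2657155.432 m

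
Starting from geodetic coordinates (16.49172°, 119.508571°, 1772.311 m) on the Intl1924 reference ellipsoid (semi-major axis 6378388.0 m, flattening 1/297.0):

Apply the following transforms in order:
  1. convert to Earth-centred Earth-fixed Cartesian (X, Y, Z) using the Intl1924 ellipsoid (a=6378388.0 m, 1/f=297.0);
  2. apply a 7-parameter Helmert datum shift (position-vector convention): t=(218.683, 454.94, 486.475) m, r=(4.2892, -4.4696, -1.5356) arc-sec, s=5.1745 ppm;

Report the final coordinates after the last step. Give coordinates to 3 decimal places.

start: φ=16.491720°, λ=119.508571°, h=1772.311 m
→ ECEF (a=6378388.000, f=1/297.0): X=-3014105.2483, Y=5325554.0103, Z=1799494.1540
→ Helmert 7p (PV): X=-3013901.5078, Y=5326021.5269, Z=1800035.3703

X=-3013901.508 m, Y=5326021.527 m, Z=1800035.370 m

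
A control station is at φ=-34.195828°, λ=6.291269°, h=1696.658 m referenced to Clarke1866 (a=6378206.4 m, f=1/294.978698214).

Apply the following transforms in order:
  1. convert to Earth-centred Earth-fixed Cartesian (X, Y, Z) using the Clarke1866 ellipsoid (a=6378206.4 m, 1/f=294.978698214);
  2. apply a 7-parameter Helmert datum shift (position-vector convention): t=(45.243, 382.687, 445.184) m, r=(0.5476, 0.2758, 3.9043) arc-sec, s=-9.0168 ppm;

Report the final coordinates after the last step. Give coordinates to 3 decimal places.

start: φ=-34.195828°, λ=6.291269°, h=1696.658 m
→ ECEF (a=6378206.400, f=1/294.978698214): X=5250790.0506, Y=578882.7396, Z=-3565201.8714
→ Helmert 7p (PV): X=5250772.2239, Y=579369.0610, Z=-3564730.0248

X=5250772.224 m, Y=579369.061 m, Z=-3564730.025 m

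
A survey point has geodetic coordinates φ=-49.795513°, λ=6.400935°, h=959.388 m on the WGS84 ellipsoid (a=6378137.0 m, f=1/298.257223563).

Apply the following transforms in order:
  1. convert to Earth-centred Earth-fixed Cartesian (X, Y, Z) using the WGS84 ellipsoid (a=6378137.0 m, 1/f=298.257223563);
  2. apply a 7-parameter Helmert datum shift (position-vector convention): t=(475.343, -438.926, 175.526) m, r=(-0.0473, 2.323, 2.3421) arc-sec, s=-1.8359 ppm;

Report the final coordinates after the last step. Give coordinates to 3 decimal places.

start: φ=-49.795513°, λ=6.400935°, h=959.388 m
→ ECEF (a=6378137.000, f=1/298.257223563): X=4100160.2339, Y=459974.4104, Z=-4848870.8263
→ Helmert 7p (PV): X=4100568.2175, Y=459580.0845, Z=-4848732.6806

X=4100568.218 m, Y=459580.085 m, Z=-4848732.681 m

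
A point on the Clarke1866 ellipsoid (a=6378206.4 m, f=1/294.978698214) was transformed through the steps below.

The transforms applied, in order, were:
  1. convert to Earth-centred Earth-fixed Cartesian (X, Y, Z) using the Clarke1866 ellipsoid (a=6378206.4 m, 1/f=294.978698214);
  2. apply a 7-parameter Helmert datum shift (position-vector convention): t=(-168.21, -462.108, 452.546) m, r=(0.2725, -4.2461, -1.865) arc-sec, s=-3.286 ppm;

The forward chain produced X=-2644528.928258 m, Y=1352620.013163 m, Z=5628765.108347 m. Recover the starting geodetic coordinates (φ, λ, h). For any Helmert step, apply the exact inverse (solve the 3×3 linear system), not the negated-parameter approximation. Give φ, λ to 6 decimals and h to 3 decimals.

start: X=-2644528.9283, Y=1352620.0132, Z=5628765.1083 m
→ Helmert⁻¹: X=-2644265.7777, Y=1353070.0943, Z=5628383.7035
→ geod (Bowring, a=6378206.400): φ=62.33768300°, λ=152.90118600°, h=2814.7640 m

φ=62.337683°, λ=152.901186°, h=2814.764 m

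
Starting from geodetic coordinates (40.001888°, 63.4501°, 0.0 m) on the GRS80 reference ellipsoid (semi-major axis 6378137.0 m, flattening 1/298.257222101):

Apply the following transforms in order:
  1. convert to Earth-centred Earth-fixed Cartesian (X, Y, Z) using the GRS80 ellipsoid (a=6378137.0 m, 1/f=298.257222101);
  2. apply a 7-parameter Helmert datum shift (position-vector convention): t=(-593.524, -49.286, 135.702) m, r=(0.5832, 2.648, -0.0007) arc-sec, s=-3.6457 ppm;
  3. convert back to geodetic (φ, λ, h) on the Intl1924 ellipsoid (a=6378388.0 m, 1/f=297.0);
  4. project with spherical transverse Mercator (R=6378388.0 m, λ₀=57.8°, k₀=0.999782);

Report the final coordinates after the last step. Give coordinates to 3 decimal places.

E=482284.102 m, N=4467896.026 m

start: φ=40.001888°, λ=63.450100°, h=0.000 m
→ ECEF (a=6378137.000, f=1/298.257222101): X=2186867.8243, Y=4376628.6327, Z=4078146.1584
→ Helmert 7p (PV): X=2186318.6970, Y=4376551.8528, Z=4078251.2927
→ geod (Bowring, a=6378388.000): φ=40.00524181°, λ=63.45545100°, h=-386.3426 m
→ tm (R=6378388.0, λ₀=57.8°): E=482284.1020, N=4467896.0262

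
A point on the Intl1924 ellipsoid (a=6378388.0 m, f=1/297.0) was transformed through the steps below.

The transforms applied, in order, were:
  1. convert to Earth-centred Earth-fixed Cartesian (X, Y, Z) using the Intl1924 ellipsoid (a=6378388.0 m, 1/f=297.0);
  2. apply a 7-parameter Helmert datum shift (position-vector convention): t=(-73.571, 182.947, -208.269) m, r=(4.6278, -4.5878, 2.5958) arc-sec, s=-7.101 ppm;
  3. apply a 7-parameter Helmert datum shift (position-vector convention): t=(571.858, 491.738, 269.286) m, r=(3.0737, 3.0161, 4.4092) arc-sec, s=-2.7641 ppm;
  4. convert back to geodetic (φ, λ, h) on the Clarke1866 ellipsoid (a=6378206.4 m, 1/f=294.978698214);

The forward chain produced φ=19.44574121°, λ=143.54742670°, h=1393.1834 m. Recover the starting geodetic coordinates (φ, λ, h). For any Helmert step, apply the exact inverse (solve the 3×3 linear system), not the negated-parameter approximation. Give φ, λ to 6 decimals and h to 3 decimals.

φ=19.443467°, λ=143.552772°, h=1237.750 m

start: φ=19.445741°, λ=143.547427°, h=1393.183 m
→ ECEF (a=6378206.400, f=1/294.978698214): X=-4840528.9156, Y=3575606.1467, Z=2110277.2189
→ Helmert⁻¹: X=-4841068.5805, Y=3575259.2163, Z=2109889.6993
→ Helmert⁻¹: X=-4840937.4581, Y=3575209.9218, Z=2110140.4116
→ geod (Bowring, a=6378388.000): φ=19.44346700°, λ=143.55277200°, h=1237.7500 m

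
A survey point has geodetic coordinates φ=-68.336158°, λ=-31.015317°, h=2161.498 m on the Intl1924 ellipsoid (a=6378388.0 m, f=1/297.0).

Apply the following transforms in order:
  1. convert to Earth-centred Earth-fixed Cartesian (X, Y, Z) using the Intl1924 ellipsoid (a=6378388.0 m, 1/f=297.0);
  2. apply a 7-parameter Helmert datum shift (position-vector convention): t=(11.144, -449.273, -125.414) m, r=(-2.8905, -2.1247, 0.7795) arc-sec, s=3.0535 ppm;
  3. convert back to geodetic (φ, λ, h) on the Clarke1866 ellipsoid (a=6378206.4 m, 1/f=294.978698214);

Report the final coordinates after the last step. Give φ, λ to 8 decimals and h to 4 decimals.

start: φ=-68.336158°, λ=-31.015317°, h=2161.498 m
→ ECEF (a=6378388.000, f=1/297.0): X=2024571.1137, Y=-1217221.8070, Z=-5907182.1753
→ Helmert 7p (PV): X=2024653.8889, Y=-1217749.9264, Z=-5907287.7144
→ geod (Bowring, a=6378206.400): φ=-68.33455304°, λ=-31.02525884°, h=2694.3597 m

φ=-68.33455304°, λ=-31.02525884°, h=2694.3597 m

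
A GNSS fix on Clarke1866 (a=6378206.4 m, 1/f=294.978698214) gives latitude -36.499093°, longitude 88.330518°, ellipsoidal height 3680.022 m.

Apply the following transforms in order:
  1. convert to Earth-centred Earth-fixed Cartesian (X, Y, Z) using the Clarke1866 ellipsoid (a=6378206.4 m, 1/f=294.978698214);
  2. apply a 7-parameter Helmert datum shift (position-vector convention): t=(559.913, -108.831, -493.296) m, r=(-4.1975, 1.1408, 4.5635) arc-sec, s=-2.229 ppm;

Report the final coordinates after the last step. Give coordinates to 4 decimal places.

X=150066.2036 m, Y=5133959.4666 m, Z=-3775441.3544 m

start: φ=-36.499093°, λ=88.330518°, h=3680.022 m
→ ECEF (a=6378206.400, f=1/294.978698214): X=149641.0921, Y=5134153.2492, Z=-3774851.1648
→ Helmert 7p (PV): X=150066.2036, Y=5133959.4666, Z=-3775441.3544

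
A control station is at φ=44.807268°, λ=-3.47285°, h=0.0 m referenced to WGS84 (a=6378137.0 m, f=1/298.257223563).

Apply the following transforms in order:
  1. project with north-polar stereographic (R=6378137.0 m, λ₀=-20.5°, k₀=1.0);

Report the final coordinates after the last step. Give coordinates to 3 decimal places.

E=1554599.708 m, N=-5076262.086 m

start: φ=44.807268°, λ=-3.472850°, h=0.000 m
→ stereo (R=6378137.0, λ₀=-20.5°): E=1554599.7077, N=-5076262.0860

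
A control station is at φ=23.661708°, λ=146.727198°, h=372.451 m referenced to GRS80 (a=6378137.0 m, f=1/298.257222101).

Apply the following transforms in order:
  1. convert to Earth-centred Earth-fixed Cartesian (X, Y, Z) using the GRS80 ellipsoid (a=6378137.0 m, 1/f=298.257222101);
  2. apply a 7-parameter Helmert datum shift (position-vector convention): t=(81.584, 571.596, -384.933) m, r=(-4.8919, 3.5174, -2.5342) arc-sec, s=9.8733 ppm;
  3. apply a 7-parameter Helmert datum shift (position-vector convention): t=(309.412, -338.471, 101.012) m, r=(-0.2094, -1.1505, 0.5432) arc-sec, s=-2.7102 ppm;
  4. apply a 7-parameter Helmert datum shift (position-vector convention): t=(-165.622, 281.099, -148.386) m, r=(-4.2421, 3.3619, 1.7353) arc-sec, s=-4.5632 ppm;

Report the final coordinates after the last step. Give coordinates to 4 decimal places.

start: φ=23.661708°, λ=146.727198°, h=372.451 m
→ ECEF (a=6378137.000, f=1/298.257222101): X=-4887173.6167, Y=3206953.1357, Z=2544159.5749
→ Helmert 7p (PV): X=-4887057.4981, Y=3207676.7794, Z=2543807.0434
→ Helmert 7p (PV): X=-4886757.4774, Y=3207319.3274, Z=2543870.6458
→ Helmert 7p (PV): X=-4886886.3209, Y=3207596.9965, Z=2543724.3380

X=-4886886.3209 m, Y=3207596.9965 m, Z=2543724.3380 m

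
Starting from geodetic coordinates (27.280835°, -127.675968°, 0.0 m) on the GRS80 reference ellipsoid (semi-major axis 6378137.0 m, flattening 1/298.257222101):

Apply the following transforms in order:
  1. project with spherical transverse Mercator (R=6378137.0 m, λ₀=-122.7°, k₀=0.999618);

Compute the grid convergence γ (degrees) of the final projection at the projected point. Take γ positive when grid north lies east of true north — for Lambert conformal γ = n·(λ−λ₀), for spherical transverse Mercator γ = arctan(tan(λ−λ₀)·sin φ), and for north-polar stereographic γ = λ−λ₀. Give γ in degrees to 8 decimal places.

start: φ=27.280835°, λ=-127.675968°, h=0.000 m
→ into tm (λ₀=-122.7°): φ=27.28083500°, λ−λ₀=-4.97596800°
convergence γ = -2.28528516°

-2.28528516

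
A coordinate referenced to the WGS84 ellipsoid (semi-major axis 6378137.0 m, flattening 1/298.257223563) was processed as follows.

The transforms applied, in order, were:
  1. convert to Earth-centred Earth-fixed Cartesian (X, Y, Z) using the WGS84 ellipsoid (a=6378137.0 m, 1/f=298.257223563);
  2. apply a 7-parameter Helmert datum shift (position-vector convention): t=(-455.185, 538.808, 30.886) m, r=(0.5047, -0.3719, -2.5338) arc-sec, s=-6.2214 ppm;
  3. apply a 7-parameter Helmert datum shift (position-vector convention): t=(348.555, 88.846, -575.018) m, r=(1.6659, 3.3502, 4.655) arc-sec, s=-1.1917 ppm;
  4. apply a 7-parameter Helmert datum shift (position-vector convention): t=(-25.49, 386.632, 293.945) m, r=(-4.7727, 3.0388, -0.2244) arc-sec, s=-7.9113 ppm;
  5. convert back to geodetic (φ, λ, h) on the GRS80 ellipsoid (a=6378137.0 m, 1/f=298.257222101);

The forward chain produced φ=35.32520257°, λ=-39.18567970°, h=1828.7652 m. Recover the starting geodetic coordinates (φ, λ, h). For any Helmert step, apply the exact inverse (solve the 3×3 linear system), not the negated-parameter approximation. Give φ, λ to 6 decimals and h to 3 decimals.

start: φ=35.325203°, λ=-39.185680°, h=1828.765 m
→ ECEF (a=6378137.000, f=1/298.257222101): X=4039168.0589, Y=-3292584.3792, Z=3668419.7371
→ Helmert⁻¹: X=4039175.0462, Y=-3293077.5447, Z=3668138.1217
→ Helmert⁻¹: X=4038697.3927, Y=-3293231.8296, Z=3668809.7070
→ Helmert⁻¹: X=4039224.7829, Y=-3293732.5339, Z=3668802.4225
→ geod (Bowring, a=6378137.000): φ=35.32400700°, λ=-39.19506900°, h=2677.8490 m

φ=35.324007°, λ=-39.195069°, h=2677.849 m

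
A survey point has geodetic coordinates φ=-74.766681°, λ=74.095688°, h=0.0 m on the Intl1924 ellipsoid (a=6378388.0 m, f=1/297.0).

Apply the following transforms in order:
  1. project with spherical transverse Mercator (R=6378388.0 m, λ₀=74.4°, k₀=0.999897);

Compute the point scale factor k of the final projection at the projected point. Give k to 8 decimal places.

0.99989797

start: φ=-74.766681°, λ=74.095688°, h=0.000 m
→ into tm (λ₀=74.4°): φ=-74.76668100°, λ−λ₀=-0.30431200°
scale k = 0.99989797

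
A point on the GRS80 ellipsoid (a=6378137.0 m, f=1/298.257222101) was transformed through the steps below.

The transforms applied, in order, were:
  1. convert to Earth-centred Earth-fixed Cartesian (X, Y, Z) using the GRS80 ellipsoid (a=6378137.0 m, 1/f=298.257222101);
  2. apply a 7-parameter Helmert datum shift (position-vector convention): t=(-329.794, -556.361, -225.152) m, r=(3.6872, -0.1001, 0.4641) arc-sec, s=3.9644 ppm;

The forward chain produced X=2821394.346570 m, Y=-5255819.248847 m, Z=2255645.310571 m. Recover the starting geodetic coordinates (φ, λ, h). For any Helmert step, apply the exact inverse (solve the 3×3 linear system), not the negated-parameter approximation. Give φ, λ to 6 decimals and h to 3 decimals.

start: X=2821394.3466, Y=-5255819.2488, Z=2255645.3106 m
→ Helmert⁻¹: X=2821702.2247, Y=-5255208.0753, Z=2255954.0924
→ geod (Bowring, a=6378137.000): φ=20.84470300°, λ=-61.76711700°, h=1740.2970 m

φ=20.844703°, λ=-61.767117°, h=1740.297 m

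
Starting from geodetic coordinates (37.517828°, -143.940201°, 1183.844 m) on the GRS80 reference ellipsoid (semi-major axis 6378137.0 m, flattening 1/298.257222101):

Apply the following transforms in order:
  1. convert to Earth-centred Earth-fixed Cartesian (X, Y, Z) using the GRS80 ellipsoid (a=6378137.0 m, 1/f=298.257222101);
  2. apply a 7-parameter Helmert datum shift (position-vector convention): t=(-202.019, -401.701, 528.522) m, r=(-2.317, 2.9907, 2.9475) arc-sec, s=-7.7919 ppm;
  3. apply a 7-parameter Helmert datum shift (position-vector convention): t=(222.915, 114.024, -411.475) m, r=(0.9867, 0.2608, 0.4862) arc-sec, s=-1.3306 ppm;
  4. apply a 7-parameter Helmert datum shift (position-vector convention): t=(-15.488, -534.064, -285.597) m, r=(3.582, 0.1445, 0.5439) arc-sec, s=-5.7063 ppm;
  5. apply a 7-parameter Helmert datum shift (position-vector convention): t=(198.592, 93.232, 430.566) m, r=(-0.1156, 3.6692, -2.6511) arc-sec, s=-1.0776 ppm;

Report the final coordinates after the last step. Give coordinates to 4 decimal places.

X=-4095061.7137 m, Y=-2982825.2249 m, Z=3864164.6184 m

start: φ=37.517828°, λ=-143.940201°, h=1183.844 m
→ ECEF (a=6378137.000, f=1/298.257222101): X=-4095482.3705, Y=-2982077.7931, Z=3863854.6743
→ Helmert 7p (PV): X=-4095553.8419, Y=-2982471.3787, Z=3864445.9687
→ Helmert 7p (PV): X=-4095313.5610, Y=-2982381.5263, Z=3864020.2629
→ Helmert 7p (PV): X=-4095295.1088, Y=-2982976.4731, Z=3863663.6938
→ Helmert 7p (PV): X=-4095061.7137, Y=-2982825.2249, Z=3864164.6184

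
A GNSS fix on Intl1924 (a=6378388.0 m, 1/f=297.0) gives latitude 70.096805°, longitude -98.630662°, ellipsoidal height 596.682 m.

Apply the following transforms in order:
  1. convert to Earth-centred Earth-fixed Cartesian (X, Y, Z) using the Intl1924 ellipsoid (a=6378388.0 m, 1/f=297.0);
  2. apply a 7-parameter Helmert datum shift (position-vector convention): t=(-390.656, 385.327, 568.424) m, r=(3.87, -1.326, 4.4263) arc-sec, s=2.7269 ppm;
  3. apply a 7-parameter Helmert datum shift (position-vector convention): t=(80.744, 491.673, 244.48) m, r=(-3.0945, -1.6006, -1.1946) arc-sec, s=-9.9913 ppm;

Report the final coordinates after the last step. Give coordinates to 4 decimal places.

X=-327212.8121 m, Y=-2152562.9412 m, Z=5976183.0982 m

start: φ=70.096805°, λ=-98.630662°, h=596.682 m
→ ECEF (a=6378388.000, f=1/297.0): X=-326854.2328, Y=-2153428.0040, Z=5975426.3487
→ Helmert 7p (PV): X=-327237.9829, Y=-2153167.6763, Z=5975968.5625
→ Helmert 7p (PV): X=-327212.8121, Y=-2152562.9412, Z=5976183.0982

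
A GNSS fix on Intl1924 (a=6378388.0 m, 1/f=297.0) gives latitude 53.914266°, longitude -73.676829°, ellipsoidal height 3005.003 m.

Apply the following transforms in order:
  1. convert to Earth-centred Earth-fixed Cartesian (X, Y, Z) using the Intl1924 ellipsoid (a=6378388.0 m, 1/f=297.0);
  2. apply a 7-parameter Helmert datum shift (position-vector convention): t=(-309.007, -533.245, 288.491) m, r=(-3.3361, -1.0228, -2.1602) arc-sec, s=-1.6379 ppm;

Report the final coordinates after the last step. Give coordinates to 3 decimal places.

X=1058326.925 m, Y=-3615502.717 m, Z=5134004.732 m

start: φ=53.914266°, λ=-73.676829°, h=3005.003 m
→ ECEF (a=6378388.000, f=1/297.0): X=1058700.9818, Y=-3615047.3367, Z=5133660.9301
→ Helmert 7p (PV): X=1058326.9246, Y=-3615502.7172, Z=5134004.7316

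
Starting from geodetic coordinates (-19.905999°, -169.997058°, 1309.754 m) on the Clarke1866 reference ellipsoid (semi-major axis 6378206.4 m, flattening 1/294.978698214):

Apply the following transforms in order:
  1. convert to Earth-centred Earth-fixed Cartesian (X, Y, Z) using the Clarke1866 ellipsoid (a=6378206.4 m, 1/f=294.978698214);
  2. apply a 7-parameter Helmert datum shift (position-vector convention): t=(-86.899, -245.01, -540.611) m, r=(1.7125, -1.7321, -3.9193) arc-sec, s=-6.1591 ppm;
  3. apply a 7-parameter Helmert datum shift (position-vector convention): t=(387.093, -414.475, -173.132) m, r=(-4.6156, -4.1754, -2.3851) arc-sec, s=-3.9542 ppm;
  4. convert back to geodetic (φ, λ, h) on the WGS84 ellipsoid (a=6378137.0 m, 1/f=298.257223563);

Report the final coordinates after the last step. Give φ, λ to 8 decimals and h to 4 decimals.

φ=-19.91272926°, λ=-169.99172165°, h=1360.3322 m

start: φ=-19.905999°, λ=-169.997058°, h=1309.754 m
→ ECEF (a=6378206.400, f=1/294.978698214): X=-5909492.3560, Y=-1042315.8199, Z=-2158232.5402
→ Helmert 7p (PV): X=-5909544.5395, Y=-1042424.2043, Z=-2158818.1366
→ Helmert 7p (PV): X=-5909102.4322, Y=-1042814.5317, Z=-2159079.0318
→ geod (Bowring, a=6378137.000): φ=-19.91272926°, λ=-169.99172165°, h=1360.3322 m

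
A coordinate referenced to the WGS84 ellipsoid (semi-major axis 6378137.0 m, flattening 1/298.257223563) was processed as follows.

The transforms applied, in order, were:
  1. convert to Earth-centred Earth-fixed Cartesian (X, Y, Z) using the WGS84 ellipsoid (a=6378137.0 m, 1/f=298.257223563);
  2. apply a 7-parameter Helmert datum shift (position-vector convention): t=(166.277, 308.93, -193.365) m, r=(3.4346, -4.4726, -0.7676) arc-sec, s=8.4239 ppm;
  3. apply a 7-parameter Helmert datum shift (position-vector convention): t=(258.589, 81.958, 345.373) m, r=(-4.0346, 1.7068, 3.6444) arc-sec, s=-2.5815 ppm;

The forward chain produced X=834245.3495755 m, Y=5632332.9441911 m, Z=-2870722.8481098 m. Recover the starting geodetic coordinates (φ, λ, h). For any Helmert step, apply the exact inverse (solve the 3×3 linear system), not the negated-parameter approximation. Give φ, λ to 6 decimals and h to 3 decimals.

start: X=834245.3496, Y=5632332.9442, Z=-2870722.8481 m
→ Helmert⁻¹: X=834112.1848, Y=5632306.9451, Z=-2870958.5611
→ Helmert⁻¹: X=833855.6731, Y=5631905.8715, Z=-2870852.8736
→ geod (Bowring, a=6378137.000): φ=-26.91454200°, λ=81.57801600°, h=2380.2170 m

φ=-26.914542°, λ=81.578016°, h=2380.217 m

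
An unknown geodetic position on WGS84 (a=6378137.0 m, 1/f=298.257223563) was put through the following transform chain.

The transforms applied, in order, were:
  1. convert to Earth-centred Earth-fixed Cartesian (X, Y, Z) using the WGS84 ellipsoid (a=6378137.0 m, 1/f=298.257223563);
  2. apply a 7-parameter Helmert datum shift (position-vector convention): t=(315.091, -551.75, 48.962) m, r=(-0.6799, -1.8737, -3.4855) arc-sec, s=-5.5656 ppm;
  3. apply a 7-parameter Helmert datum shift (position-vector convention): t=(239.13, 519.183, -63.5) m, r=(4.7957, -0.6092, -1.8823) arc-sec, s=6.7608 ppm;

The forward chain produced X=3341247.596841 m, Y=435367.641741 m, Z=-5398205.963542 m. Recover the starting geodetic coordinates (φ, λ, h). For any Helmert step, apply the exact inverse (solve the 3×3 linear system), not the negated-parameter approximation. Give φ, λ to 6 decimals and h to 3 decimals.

start: X=3341247.5968, Y=435367.6417, Z=-5398205.9635 m
→ Helmert⁻¹: X=3340965.9684, Y=434750.4998, Z=-5398125.9436
→ Helmert⁻¹: X=3340613.0759, Y=435378.9167, Z=-5398233.8607
→ geod (Bowring, a=6378137.000): φ=-58.20561800°, λ=7.42545100°, h=464.7390 m

φ=-58.205618°, λ=7.425451°, h=464.739 m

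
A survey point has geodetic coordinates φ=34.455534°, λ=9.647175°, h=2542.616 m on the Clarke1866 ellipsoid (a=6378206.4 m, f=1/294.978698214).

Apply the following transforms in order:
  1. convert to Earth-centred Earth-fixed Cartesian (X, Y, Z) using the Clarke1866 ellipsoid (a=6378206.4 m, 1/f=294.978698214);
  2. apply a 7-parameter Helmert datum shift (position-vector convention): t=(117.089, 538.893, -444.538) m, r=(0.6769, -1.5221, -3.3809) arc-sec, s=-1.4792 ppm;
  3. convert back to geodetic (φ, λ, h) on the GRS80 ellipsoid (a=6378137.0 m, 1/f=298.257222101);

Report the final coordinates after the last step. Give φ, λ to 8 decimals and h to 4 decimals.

start: φ=34.455534°, λ=9.647175°, h=2542.616 m
→ ECEF (a=6378206.400, f=1/294.978698214): X=5192567.6144, Y=882655.3407, Z=3589477.7136
→ Helmert 7p (PV): X=5192665.0022, Y=883096.0369, Z=3589069.0804
→ geod (Bowring, a=6378137.000): φ=34.44963379°, λ=9.65172348°, h=2444.9558 m

φ=34.44963379°, λ=9.65172348°, h=2444.9558 m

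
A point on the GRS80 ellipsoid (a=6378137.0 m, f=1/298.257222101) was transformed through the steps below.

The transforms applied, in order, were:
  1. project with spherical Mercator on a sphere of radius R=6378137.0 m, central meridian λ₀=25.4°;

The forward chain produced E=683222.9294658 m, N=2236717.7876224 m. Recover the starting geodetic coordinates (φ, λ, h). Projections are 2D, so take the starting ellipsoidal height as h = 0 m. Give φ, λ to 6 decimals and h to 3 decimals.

start: E=683222.9295, N=2236717.7876 m
→ merc⁻¹: φ=19.69316900°, λ=31.53749600°

φ=19.693169°, λ=31.537496°, h=0.000 m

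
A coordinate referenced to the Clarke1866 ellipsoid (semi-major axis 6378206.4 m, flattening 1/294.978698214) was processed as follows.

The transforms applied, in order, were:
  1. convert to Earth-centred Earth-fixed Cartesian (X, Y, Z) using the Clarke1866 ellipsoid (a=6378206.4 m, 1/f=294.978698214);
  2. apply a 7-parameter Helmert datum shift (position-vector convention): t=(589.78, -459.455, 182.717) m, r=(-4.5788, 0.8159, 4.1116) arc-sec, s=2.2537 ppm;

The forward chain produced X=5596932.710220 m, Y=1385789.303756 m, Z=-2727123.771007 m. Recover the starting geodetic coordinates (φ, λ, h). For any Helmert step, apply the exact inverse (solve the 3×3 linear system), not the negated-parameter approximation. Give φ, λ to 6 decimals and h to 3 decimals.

φ=-25.466184°, λ=13.911898°, h=3753.696 m

start: X=5596932.7102, Y=1385789.3038, Z=-2727123.7710 m
→ Helmert⁻¹: X=5596368.7375, Y=1386194.6200, Z=-2727247.4329
→ geod (Bowring, a=6378206.400): φ=-25.46618400°, λ=13.91189800°, h=3753.6960 m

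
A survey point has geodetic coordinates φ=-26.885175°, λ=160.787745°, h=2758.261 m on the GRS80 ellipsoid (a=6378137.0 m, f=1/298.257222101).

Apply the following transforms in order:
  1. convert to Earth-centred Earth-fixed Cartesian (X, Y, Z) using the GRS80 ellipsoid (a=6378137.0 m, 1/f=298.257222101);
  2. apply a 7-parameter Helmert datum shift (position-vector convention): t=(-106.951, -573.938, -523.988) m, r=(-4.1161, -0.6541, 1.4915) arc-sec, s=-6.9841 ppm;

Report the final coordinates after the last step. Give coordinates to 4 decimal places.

X=-5378001.5243 m, Y=1873399.2887 m, Z=-2868679.3052 m

start: φ=-26.885175°, λ=160.787745°, h=2758.261 m
→ ECEF (a=6378137.000, f=1/298.257222101): X=-5377927.6771, Y=1874082.4371, Z=-2868120.8964
→ Helmert 7p (PV): X=-5378001.5243, Y=1873399.2887, Z=-2868679.3052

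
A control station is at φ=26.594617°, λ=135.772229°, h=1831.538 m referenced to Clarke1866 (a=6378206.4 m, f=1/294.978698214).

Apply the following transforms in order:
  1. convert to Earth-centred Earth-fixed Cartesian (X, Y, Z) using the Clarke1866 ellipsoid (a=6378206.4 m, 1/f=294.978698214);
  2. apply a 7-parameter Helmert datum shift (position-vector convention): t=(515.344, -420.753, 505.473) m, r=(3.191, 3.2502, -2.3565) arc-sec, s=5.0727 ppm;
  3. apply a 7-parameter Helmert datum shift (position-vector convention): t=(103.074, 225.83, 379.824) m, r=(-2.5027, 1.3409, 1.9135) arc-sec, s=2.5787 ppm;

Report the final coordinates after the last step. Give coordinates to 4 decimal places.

start: φ=26.594617°, λ=135.772229°, h=1831.538 m
→ ECEF (a=6378206.400, f=1/294.978698214): X=-4090826.0763, Y=3982014.2411, Z=2838782.5454
→ Helmert 7p (PV): X=-4090241.2585, Y=3981616.5068, Z=2839428.4836
→ Helmert 7p (PV): X=-4090167.2104, Y=3981849.1114, Z=2839793.9090

X=-4090167.2104 m, Y=3981849.1114 m, Z=2839793.9090 m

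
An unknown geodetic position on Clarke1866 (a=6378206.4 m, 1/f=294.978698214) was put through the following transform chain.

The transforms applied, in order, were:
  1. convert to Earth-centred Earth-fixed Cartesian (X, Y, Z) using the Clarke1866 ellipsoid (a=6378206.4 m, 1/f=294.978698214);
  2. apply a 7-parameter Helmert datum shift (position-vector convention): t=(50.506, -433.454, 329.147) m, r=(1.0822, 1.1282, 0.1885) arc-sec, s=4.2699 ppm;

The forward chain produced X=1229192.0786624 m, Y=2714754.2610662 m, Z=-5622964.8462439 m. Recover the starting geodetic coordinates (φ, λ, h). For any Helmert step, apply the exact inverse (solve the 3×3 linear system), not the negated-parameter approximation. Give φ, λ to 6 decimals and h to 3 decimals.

φ=-62.236424°, λ=65.643331°, h=2977.947 m

start: X=1229192.0787, Y=2714754.2611, Z=-5622964.8462 m
→ Helmert⁻¹: X=1229169.5631, Y=2715145.4948, Z=-5623277.5047
→ geod (Bowring, a=6378206.400): φ=-62.23642400°, λ=65.64333100°, h=2977.9470 m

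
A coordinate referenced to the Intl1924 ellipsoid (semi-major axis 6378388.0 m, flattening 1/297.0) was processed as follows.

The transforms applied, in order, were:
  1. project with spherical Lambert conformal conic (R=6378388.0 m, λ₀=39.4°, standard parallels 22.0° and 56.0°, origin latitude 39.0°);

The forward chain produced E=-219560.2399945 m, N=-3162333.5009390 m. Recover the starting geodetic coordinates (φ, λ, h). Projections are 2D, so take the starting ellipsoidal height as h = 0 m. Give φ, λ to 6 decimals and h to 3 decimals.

start: E=-219560.2400, N=-3162333.5009 m
→ lcc⁻¹: φ=10.49352600°, λ=37.53935900°

φ=10.493526°, λ=37.539359°, h=0.000 m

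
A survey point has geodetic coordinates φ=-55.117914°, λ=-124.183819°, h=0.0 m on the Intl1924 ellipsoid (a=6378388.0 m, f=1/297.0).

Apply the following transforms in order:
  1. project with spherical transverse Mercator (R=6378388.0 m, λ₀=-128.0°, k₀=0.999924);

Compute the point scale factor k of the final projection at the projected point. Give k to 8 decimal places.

1.00064911

start: φ=-55.117914°, λ=-124.183819°, h=0.000 m
→ into tm (λ₀=-128.0°): φ=-55.11791400°, λ−λ₀=3.81618100°
scale k = 1.00064911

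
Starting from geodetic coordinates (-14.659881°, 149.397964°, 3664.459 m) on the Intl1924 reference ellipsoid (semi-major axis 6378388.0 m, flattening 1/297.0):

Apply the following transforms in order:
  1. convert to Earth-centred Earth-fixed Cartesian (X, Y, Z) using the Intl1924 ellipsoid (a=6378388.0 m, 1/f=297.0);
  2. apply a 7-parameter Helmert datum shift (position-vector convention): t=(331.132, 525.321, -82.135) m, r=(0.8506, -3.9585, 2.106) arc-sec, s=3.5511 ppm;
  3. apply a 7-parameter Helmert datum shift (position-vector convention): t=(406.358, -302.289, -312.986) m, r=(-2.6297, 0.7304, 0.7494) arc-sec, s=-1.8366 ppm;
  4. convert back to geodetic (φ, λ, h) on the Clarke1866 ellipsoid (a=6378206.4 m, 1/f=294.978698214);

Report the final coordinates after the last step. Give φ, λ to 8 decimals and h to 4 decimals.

φ=-14.66620147°, λ=149.39348449°, h=3462.3331 m

start: φ=-14.659881°, λ=149.397964°, h=3664.459 m
→ ECEF (a=6378388.000, f=1/297.0): X=-5315499.6240, Y=3143832.6688, Z=-1604666.8882
→ Helmert 7p (PV): X=-5315188.6712, Y=3144321.4988, Z=-1604843.7688
→ Helmert 7p (PV): X=-5314789.6581, Y=3143973.6636, Z=-1605175.0732
→ geod (Bowring, a=6378206.400): φ=-14.66620147°, λ=149.39348449°, h=3462.3331 m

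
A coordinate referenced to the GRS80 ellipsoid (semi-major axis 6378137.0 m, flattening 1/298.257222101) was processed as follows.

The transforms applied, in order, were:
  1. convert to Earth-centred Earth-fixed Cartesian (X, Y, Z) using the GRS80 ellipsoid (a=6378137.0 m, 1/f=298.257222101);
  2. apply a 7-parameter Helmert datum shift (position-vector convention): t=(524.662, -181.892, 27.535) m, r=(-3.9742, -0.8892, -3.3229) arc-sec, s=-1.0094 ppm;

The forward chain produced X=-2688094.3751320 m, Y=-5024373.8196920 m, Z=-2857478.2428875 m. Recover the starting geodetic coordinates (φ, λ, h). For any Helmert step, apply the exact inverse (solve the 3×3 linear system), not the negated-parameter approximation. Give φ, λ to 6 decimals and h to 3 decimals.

start: X=-2688094.3751, Y=-5024373.8197, Z=-2857478.2429 m
→ Helmert⁻¹: X=-2688553.1310, Y=-5024185.2528, Z=-2857593.8753
→ geod (Bowring, a=6378137.000): φ=-26.78738700°, λ=-118.15222500°, h=861.6940 m

φ=-26.787387°, λ=-118.152225°, h=861.694 m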